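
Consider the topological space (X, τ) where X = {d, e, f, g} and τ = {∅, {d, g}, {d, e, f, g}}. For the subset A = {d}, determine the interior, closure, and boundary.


int(A) = ∅, cl(A) = {d, e, f, g}, ∂A = {d, e, f, g}.

Closed sets in (X, τ) are complements of opens:
  closed(X, τ) = {∅, {e, f}, {d, e, f, g}}.
int(A) = ⋃ {U ∈ τ : U ⊆ A}. Opens contained in A: ∅.
Taking the union of these: int(A) = ∅.
cl(A) = ⋂ {C closed : A ⊆ C}. Closed sets containing A: {d, e, f, g}.
Intersecting these: cl(A) = {d, e, f, g}.
∂A = cl(A) ∖ int(A) = {d, e, f, g} ∖ ∅ = {d, e, f, g}.


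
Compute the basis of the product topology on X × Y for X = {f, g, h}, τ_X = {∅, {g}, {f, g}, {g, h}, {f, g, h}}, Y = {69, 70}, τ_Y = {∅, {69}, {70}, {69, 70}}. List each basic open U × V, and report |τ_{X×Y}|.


Basis B = {∅ × ∅, {g} × {69}, {g} × {70}, {f, g} × {69}, {f, g} × {70}, {g} × {69, 70}, {g, h} × {69}, {g, h} × {70}, {f, g, h} × {69}, {f, g, h} × {70}, {f, g} × {69, 70}, {g, h} × {69, 70}, {f, g, h} × {69, 70}}; |τ_{X×Y}| = 25.

Enumerate products U × V with U ∈ τ_X, V ∈ τ_Y (deduplicated):
  ∅ × ∅ = {} (∅)
  {g} × {69} = {(g,69)}
  {g} × {70} = {(g,70)}
  {f, g} × {69} = {(f,69), (g,69)}
  {f, g} × {70} = {(f,70), (g,70)}
  {g} × {69, 70} = {(g,69), (g,70)}
  {g, h} × {69} = {(g,69), (h,69)}
  {g, h} × {70} = {(g,70), (h,70)}
  {f, g, h} × {69} = {(f,69), (g,69), (h,69)}
  {f, g, h} × {70} = {(f,70), (g,70), (h,70)}
  {f, g} × {69, 70} = {(f,69), (f,70), (g,69), (g,70)}
  {g, h} × {69, 70} = {(g,69), (g,70), (h,69), (h,70)}
  {f, g, h} × {69, 70} = {(f,69), (f,70), (g,69), (g,70), (h,69), (h,70)}
These 13 distinct sets form the basis B.
Close under arbitrary unions to get τ_{X×Y}; counting gives |τ_{X×Y}| = 25.


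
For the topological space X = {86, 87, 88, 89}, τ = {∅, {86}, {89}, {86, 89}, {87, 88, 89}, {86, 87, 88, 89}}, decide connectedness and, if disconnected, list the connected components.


(X, τ) is disconnected; components = [{86}, {87, 88, 89}].

Find clopen sets (U ∈ τ with X ∖ U ∈ τ):
  U = ∅, X ∖ U = {86, 87, 88, 89} — both open, so U is clopen.
  U = {86}, X ∖ U = {87, 88, 89} — both open, so U is clopen.
  U = {87, 88, 89}, X ∖ U = {86} — both open, so U is clopen.
  U = {86, 87, 88, 89}, X ∖ U = ∅ — both open, so U is clopen.
Nontrivial clopen(s) exist: e.g. {86}. So (X, τ) is disconnected.
Compute connected components by grouping points that agree on all clopens:
  component: {86}
  component: {87, 88, 89}


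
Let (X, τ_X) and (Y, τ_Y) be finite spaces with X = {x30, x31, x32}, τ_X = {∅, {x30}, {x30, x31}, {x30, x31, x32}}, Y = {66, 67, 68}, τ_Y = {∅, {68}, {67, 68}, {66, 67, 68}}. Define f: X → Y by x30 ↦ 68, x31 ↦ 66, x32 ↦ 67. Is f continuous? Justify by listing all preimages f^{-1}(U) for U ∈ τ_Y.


f is NOT continuous.

Compute f^{-1}(U) for each U ∈ τ_Y:
  U = ∅: f^{-1}(U) = ∅ ∈ τ_X ✓.
  U = {68}: f^{-1}(U) = {x30} ∈ τ_X ✓.
  U = {67, 68}: f^{-1}(U) = {x30, x32} ∉ τ_X ✗.
  U = {66, 67, 68}: f^{-1}(U) = {x30, x31, x32} ∈ τ_X ✓.
Found U = {67, 68} with f^{-1}(U) = {x30, x32} not in τ_X. Therefore f is NOT continuous.


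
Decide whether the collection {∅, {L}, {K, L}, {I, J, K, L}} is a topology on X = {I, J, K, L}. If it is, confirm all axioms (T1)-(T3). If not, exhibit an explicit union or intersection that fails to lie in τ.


τ IS a topology on X.

Axiom (T1): ∅ ∈ τ? Yes; X ∈ τ? Yes.
Axiom (T2/T3): check pairwise unions and intersections of members of τ.
All pairwise intersections and unions checked — each lies in τ. Therefore τ satisfies (T1), (T2), (T3): it IS a topology on X.


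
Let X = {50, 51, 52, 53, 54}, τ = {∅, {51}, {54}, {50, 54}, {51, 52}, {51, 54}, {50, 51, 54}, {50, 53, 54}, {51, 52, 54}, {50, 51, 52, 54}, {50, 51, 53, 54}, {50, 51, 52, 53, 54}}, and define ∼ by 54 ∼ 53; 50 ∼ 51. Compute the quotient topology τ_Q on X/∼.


X/∼ = {[50=51], [52], [53=54]}; |τ_Q| = 3.

Equivalence classes: [50=51], [52], [53=54].
Quotient map π: X → X/∼ sends 50 ↦ [50=51], 51 ↦ [50=51], 52 ↦ [52], 53 ↦ [53=54], 54 ↦ [53=54].
For each subset V ⊆ X/∼, compute π^{-1}(V) ⊆ X and check whether π^{-1}(V) ∈ τ. V is open in τ_Q iff π^{-1}(V) ∈ τ.
  V = {}: π^{-1}(V) = ∅ ∈ τ ✓.
  V = {[50=51]}: π^{-1}(V) = {50, 51} ∉ τ ✗.
  V = {[52]}: π^{-1}(V) = {52} ∉ τ ✗.
  V = {[50=51], [52]}: π^{-1}(V) = {50, 51, 52} ∉ τ ✗.
  V = {[53=54]}: π^{-1}(V) = {53, 54} ∉ τ ✗.
  V = {[50=51], [53=54]}: π^{-1}(V) = {50, 51, 53, 54} ∈ τ ✓.
  V = {[52], [53=54]}: π^{-1}(V) = {52, 53, 54} ∉ τ ✗.
  V = {[50=51], [52], [53=54]}: π^{-1}(V) = {50, 51, 52, 53, 54} ∈ τ ✓.
Open sets in the quotient: τ_Q = {{}, {[50=51], [53=54]}, {[50=51], [52], [53=54]}} (3 elements).


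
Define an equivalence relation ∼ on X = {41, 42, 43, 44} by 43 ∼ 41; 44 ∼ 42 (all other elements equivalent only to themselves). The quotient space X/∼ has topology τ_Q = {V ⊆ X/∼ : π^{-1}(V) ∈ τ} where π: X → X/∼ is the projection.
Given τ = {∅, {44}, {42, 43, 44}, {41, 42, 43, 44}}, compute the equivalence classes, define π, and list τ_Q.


X/∼ = {[41=43], [42=44]}; |τ_Q| = 2.

Equivalence classes: [41=43], [42=44].
Quotient map π: X → X/∼ sends 41 ↦ [41=43], 42 ↦ [42=44], 43 ↦ [41=43], 44 ↦ [42=44].
For each subset V ⊆ X/∼, compute π^{-1}(V) ⊆ X and check whether π^{-1}(V) ∈ τ. V is open in τ_Q iff π^{-1}(V) ∈ τ.
  V = {}: π^{-1}(V) = ∅ ∈ τ ✓.
  V = {[41=43]}: π^{-1}(V) = {41, 43} ∉ τ ✗.
  V = {[42=44]}: π^{-1}(V) = {42, 44} ∉ τ ✗.
  V = {[41=43], [42=44]}: π^{-1}(V) = {41, 42, 43, 44} ∈ τ ✓.
Open sets in the quotient: τ_Q = {{}, {[41=43], [42=44]}} (2 elements).


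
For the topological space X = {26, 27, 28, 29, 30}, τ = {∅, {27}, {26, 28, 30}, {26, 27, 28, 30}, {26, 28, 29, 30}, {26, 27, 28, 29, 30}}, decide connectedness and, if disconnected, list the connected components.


(X, τ) is disconnected; components = [{27}, {26, 28, 29, 30}].

Find clopen sets (U ∈ τ with X ∖ U ∈ τ):
  U = ∅, X ∖ U = {26, 27, 28, 29, 30} — both open, so U is clopen.
  U = {27}, X ∖ U = {26, 28, 29, 30} — both open, so U is clopen.
  U = {26, 28, 29, 30}, X ∖ U = {27} — both open, so U is clopen.
  U = {26, 27, 28, 29, 30}, X ∖ U = ∅ — both open, so U is clopen.
Nontrivial clopen(s) exist: e.g. {27}. So (X, τ) is disconnected.
Compute connected components by grouping points that agree on all clopens:
  component: {27}
  component: {26, 28, 29, 30}


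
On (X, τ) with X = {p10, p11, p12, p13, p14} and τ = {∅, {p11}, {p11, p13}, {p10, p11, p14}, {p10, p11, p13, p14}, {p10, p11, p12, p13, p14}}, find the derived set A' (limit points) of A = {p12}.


A' = ∅

For each x ∈ X, list the open sets U ∈ τ with x ∈ U, then check whether U ∩ (A ∖ {x}) ≠ ∅ for every such U.
  x = p10: open {p10, p11, p14} ∋ x has {p10, p11, p14} ∩ (A ∖ {p10}) = ∅, so x is NOT a limit point.
  x = p11: open {p11} ∋ x has {p11} ∩ (A ∖ {p11}) = ∅, so x is NOT a limit point.
  x = p12: open {p10, p11, p12, p13, p14} ∋ x has {p10, p11, p12, p13, p14} ∩ (A ∖ {p12}) = ∅, so x is NOT a limit point.
  x = p13: open {p11, p13} ∋ x has {p11, p13} ∩ (A ∖ {p13}) = ∅, so x is NOT a limit point.
  x = p14: open {p10, p11, p14} ∋ x has {p10, p11, p14} ∩ (A ∖ {p14}) = ∅, so x is NOT a limit point.
Collecting: A' = ∅.


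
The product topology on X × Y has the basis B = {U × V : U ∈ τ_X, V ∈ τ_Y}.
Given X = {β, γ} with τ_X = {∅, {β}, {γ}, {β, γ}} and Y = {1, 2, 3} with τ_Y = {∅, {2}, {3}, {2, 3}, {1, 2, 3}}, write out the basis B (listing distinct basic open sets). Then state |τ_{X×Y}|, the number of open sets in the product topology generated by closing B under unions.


Basis B = {∅ × ∅, {β} × {2}, {β} × {3}, {γ} × {2}, {γ} × {3}, {β} × {2, 3}, {β, γ} × {2}, {β, γ} × {3}, {γ} × {2, 3}, {β} × {1, 2, 3}, {γ} × {1, 2, 3}, {β, γ} × {2, 3}, {β, γ} × {1, 2, 3}}; |τ_{X×Y}| = 25.

Enumerate products U × V with U ∈ τ_X, V ∈ τ_Y (deduplicated):
  ∅ × ∅ = {} (∅)
  {β} × {2} = {(β,2)}
  {β} × {3} = {(β,3)}
  {γ} × {2} = {(γ,2)}
  {γ} × {3} = {(γ,3)}
  {β} × {2, 3} = {(β,2), (β,3)}
  {β, γ} × {2} = {(β,2), (γ,2)}
  {β, γ} × {3} = {(β,3), (γ,3)}
  {γ} × {2, 3} = {(γ,2), (γ,3)}
  {β} × {1, 2, 3} = {(β,1), (β,2), (β,3)}
  {γ} × {1, 2, 3} = {(γ,1), (γ,2), (γ,3)}
  {β, γ} × {2, 3} = {(β,2), (β,3), (γ,2), (γ,3)}
  {β, γ} × {1, 2, 3} = {(β,1), (β,2), (β,3), (γ,1), (γ,2), (γ,3)}
These 13 distinct sets form the basis B.
Close under arbitrary unions to get τ_{X×Y}; counting gives |τ_{X×Y}| = 25.


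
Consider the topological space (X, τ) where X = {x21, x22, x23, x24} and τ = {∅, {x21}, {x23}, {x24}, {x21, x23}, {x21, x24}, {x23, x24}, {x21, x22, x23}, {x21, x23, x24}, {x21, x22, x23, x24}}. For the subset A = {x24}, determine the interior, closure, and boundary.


int(A) = {x24}, cl(A) = {x24}, ∂A = ∅.

Closed sets in (X, τ) are complements of opens:
  closed(X, τ) = {∅, {x22}, {x24}, {x21, x22}, {x22, x23}, {x22, x24}, {x21, x22, x23}, {x21, x22, x24}, {x22, x23, x24}, {x21, x22, x23, x24}}.
int(A) = ⋃ {U ∈ τ : U ⊆ A}. Opens contained in A: ∅, {x24}.
Taking the union of these: int(A) = {x24}.
cl(A) = ⋂ {C closed : A ⊆ C}. Closed sets containing A: {x24}, {x22, x24}, {x21, x22, x24}, {x22, x23, x24}, {x21, x22, x23, x24}.
Intersecting these: cl(A) = {x24}.
∂A = cl(A) ∖ int(A) = {x24} ∖ {x24} = ∅.


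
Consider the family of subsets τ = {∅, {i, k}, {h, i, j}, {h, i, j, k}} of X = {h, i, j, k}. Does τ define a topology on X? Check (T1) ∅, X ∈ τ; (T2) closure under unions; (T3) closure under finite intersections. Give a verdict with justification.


τ is NOT a topology on X.

Axiom (T1): ∅ ∈ τ? Yes; X ∈ τ? Yes.
Axiom (T2/T3): check pairwise unions and intersections of members of τ.
Counterexample for (T3): {i, k} ∩ {h, i, j} = {i} ∉ τ. Therefore τ is NOT a topology.


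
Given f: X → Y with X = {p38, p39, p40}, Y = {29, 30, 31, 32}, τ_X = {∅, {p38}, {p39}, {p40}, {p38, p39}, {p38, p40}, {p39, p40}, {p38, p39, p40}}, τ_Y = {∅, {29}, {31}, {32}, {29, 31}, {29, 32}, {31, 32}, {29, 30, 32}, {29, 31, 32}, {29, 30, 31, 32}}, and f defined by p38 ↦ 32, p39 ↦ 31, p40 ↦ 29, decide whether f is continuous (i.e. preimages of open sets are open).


f IS continuous.

Compute f^{-1}(U) for each U ∈ τ_Y:
  U = ∅: f^{-1}(U) = ∅ ∈ τ_X ✓.
  U = {29}: f^{-1}(U) = {p40} ∈ τ_X ✓.
  U = {31}: f^{-1}(U) = {p39} ∈ τ_X ✓.
  U = {32}: f^{-1}(U) = {p38} ∈ τ_X ✓.
  U = {29, 31}: f^{-1}(U) = {p39, p40} ∈ τ_X ✓.
  U = {29, 32}: f^{-1}(U) = {p38, p40} ∈ τ_X ✓.
  U = {31, 32}: f^{-1}(U) = {p38, p39} ∈ τ_X ✓.
  U = {29, 30, 32}: f^{-1}(U) = {p38, p40} ∈ τ_X ✓.
  U = {29, 31, 32}: f^{-1}(U) = {p38, p39, p40} ∈ τ_X ✓.
  U = {29, 30, 31, 32}: f^{-1}(U) = {p38, p39, p40} ∈ τ_X ✓.
Every preimage lies in τ_X, so f IS continuous.


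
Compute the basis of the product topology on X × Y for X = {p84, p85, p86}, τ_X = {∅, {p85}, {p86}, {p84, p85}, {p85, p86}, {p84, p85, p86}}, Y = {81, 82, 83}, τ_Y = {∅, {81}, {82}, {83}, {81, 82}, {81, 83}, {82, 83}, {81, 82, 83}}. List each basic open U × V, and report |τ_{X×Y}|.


Basis B = {∅ × ∅, {p85} × {81}, {p85} × {82}, {p85} × {83}, {p86} × {81}, {p86} × {82}, {p86} × {83}, {p84, p85} × {81}, {p84, p85} × {82}, {p84, p85} × {83}, {p85} × {81, 82}, {p85} × {81, 83}, {p85, p86} × {81}, {p85} × {82, 83}, {p85, p86} × {82}, {p85, p86} × {83}, {p86} × {81, 82}, {p86} × {81, 83}, {p86} × {82, 83}, {p84, p85, p86} × {81}, {p84, p85, p86} × {82}, {p84, p85, p86} × {83}, {p85} × {81, 82, 83}, {p86} × {81, 82, 83}, {p84, p85} × {81, 82}, {p84, p85} × {81, 83}, {p84, p85} × {82, 83}, {p85, p86} × {81, 82}, {p85, p86} × {81, 83}, {p85, p86} × {82, 83}, {p84, p85} × {81, 82, 83}, {p84, p85, p86} × {81, 82}, {p84, p85, p86} × {81, 83}, {p84, p85, p86} × {82, 83}, {p85, p86} × {81, 82, 83}, {p84, p85, p86} × {81, 82, 83}}; |τ_{X×Y}| = 216.

Enumerate products U × V with U ∈ τ_X, V ∈ τ_Y (deduplicated):
  ∅ × ∅ = {} (∅)
  {p85} × {81} = {(p85,81)}
  {p85} × {82} = {(p85,82)}
  {p85} × {83} = {(p85,83)}
  {p86} × {81} = {(p86,81)}
  {p86} × {82} = {(p86,82)}
  {p86} × {83} = {(p86,83)}
  {p84, p85} × {81} = {(p84,81), (p85,81)}
  {p84, p85} × {82} = {(p84,82), (p85,82)}
  {p84, p85} × {83} = {(p84,83), (p85,83)}
  {p85} × {81, 82} = {(p85,81), (p85,82)}
  {p85} × {81, 83} = {(p85,81), (p85,83)}
  {p85, p86} × {81} = {(p85,81), (p86,81)}
  {p85} × {82, 83} = {(p85,82), (p85,83)}
  {p85, p86} × {82} = {(p85,82), (p86,82)}
  {p85, p86} × {83} = {(p85,83), (p86,83)}
  {p86} × {81, 82} = {(p86,81), (p86,82)}
  {p86} × {81, 83} = {(p86,81), (p86,83)}
  {p86} × {82, 83} = {(p86,82), (p86,83)}
  {p84, p85, p86} × {81} = {(p84,81), (p85,81), (p86,81)}
  {p84, p85, p86} × {82} = {(p84,82), (p85,82), (p86,82)}
  {p84, p85, p86} × {83} = {(p84,83), (p85,83), (p86,83)}
  {p85} × {81, 82, 83} = {(p85,81), (p85,82), (p85,83)}
  {p86} × {81, 82, 83} = {(p86,81), (p86,82), (p86,83)}
  {p84, p85} × {81, 82} = {(p84,81), (p84,82), (p85,81), (p85,82)}
  {p84, p85} × {81, 83} = {(p84,81), (p84,83), (p85,81), (p85,83)}
  {p84, p85} × {82, 83} = {(p84,82), (p84,83), (p85,82), (p85,83)}
  {p85, p86} × {81, 82} = {(p85,81), (p85,82), (p86,81), (p86,82)}
  {p85, p86} × {81, 83} = {(p85,81), (p85,83), (p86,81), (p86,83)}
  {p85, p86} × {82, 83} = {(p85,82), (p85,83), (p86,82), (p86,83)}
  {p84, p85} × {81, 82, 83} = {(p84,81), (p84,82), (p84,83), (p85,81), (p85,82), (p85,83)}
  {p84, p85, p86} × {81, 82} = {(p84,81), (p84,82), (p85,81), (p85,82), (p86,81), (p86,82)}
  {p84, p85, p86} × {81, 83} = {(p84,81), (p84,83), (p85,81), (p85,83), (p86,81), (p86,83)}
  {p84, p85, p86} × {82, 83} = {(p84,82), (p84,83), (p85,82), (p85,83), (p86,82), (p86,83)}
  {p85, p86} × {81, 82, 83} = {(p85,81), (p85,82), (p85,83), (p86,81), (p86,82), (p86,83)}
  {p84, p85, p86} × {81, 82, 83} = {(p84,81), (p84,82), (p84,83), (p85,81), (p85,82), (p85,83), (p86,81), (p86,82), (p86,83)}
These 36 distinct sets form the basis B.
Close under arbitrary unions to get τ_{X×Y}; counting gives |τ_{X×Y}| = 216.


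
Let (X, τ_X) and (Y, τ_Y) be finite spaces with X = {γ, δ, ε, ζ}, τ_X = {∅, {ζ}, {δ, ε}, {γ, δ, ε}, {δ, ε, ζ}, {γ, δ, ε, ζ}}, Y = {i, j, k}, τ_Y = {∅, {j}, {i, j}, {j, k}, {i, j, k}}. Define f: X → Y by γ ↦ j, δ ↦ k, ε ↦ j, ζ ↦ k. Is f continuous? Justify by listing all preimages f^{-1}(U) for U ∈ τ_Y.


f is NOT continuous.

Compute f^{-1}(U) for each U ∈ τ_Y:
  U = ∅: f^{-1}(U) = ∅ ∈ τ_X ✓.
  U = {j}: f^{-1}(U) = {γ, ε} ∉ τ_X ✗.
  U = {i, j}: f^{-1}(U) = {γ, ε} ∉ τ_X ✗.
  U = {j, k}: f^{-1}(U) = {γ, δ, ε, ζ} ∈ τ_X ✓.
  U = {i, j, k}: f^{-1}(U) = {γ, δ, ε, ζ} ∈ τ_X ✓.
Found U = {j} with f^{-1}(U) = {γ, ε} not in τ_X. Therefore f is NOT continuous.


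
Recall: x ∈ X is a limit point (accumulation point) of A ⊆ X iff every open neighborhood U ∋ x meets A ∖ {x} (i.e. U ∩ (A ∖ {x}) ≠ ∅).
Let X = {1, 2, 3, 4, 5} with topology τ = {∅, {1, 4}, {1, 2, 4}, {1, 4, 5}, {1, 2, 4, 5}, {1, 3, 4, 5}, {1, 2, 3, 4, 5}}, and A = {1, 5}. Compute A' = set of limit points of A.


A' = {2, 3, 4, 5}

For each x ∈ X, list the open sets U ∈ τ with x ∈ U, then check whether U ∩ (A ∖ {x}) ≠ ∅ for every such U.
  x = 1: open {1, 4} ∋ x has {1, 4} ∩ (A ∖ {1}) = ∅, so x is NOT a limit point.
  x = 2: opens ∋ x are {1, 2, 4}, {1, 2, 4, 5}, {1, 2, 3, 4, 5}; each meets A ∖ {2}, so x IS a limit point.
  x = 3: opens ∋ x are {1, 3, 4, 5}, {1, 2, 3, 4, 5}; each meets A ∖ {3}, so x IS a limit point.
  x = 4: opens ∋ x are {1, 4}, {1, 2, 4}, {1, 4, 5}, {1, 2, 4, 5}, {1, 3, 4, 5}, {1, 2, 3, 4, 5}; each meets A ∖ {4}, so x IS a limit point.
  x = 5: opens ∋ x are {1, 4, 5}, {1, 2, 4, 5}, {1, 3, 4, 5}, {1, 2, 3, 4, 5}; each meets A ∖ {5}, so x IS a limit point.
Collecting: A' = {2, 3, 4, 5}.


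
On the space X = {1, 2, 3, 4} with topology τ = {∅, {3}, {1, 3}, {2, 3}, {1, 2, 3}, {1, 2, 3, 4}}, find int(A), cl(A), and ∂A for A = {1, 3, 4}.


int(A) = {1, 3}, cl(A) = {1, 2, 3, 4}, ∂A = {2, 4}.

Closed sets in (X, τ) are complements of opens:
  closed(X, τ) = {∅, {4}, {1, 4}, {2, 4}, {1, 2, 4}, {1, 2, 3, 4}}.
int(A) = ⋃ {U ∈ τ : U ⊆ A}. Opens contained in A: ∅, {3}, {1, 3}.
Taking the union of these: int(A) = {1, 3}.
cl(A) = ⋂ {C closed : A ⊆ C}. Closed sets containing A: {1, 2, 3, 4}.
Intersecting these: cl(A) = {1, 2, 3, 4}.
∂A = cl(A) ∖ int(A) = {1, 2, 3, 4} ∖ {1, 3} = {2, 4}.


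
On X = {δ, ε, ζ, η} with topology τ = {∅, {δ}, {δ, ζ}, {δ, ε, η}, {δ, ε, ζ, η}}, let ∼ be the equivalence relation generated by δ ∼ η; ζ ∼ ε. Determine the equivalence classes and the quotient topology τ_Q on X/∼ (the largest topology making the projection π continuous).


X/∼ = {[δ=η], [ε=ζ]}; |τ_Q| = 2.

Equivalence classes: [δ=η], [ε=ζ].
Quotient map π: X → X/∼ sends δ ↦ [δ=η], ε ↦ [ε=ζ], ζ ↦ [ε=ζ], η ↦ [δ=η].
For each subset V ⊆ X/∼, compute π^{-1}(V) ⊆ X and check whether π^{-1}(V) ∈ τ. V is open in τ_Q iff π^{-1}(V) ∈ τ.
  V = {}: π^{-1}(V) = ∅ ∈ τ ✓.
  V = {[δ=η]}: π^{-1}(V) = {δ, η} ∉ τ ✗.
  V = {[ε=ζ]}: π^{-1}(V) = {ε, ζ} ∉ τ ✗.
  V = {[δ=η], [ε=ζ]}: π^{-1}(V) = {δ, ε, ζ, η} ∈ τ ✓.
Open sets in the quotient: τ_Q = {{}, {[δ=η], [ε=ζ]}} (2 elements).


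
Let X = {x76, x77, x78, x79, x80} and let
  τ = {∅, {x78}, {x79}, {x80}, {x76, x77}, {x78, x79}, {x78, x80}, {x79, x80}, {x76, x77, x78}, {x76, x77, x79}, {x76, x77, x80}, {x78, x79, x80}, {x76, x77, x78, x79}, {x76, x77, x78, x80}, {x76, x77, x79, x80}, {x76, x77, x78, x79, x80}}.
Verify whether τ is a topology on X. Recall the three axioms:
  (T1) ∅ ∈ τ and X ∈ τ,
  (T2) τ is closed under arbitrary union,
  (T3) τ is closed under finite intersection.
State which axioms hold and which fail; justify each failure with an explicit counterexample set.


τ IS a topology on X.

Axiom (T1): ∅ ∈ τ? Yes; X ∈ τ? Yes.
Axiom (T2/T3): check pairwise unions and intersections of members of τ.
All pairwise intersections and unions checked — each lies in τ. Therefore τ satisfies (T1), (T2), (T3): it IS a topology on X.


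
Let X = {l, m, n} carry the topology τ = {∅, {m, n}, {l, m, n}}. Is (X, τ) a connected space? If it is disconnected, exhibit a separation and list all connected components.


(X, τ) is connected.

Find clopen sets (U ∈ τ with X ∖ U ∈ τ):
  U = ∅, X ∖ U = {l, m, n} — both open, so U is clopen.
  U = {l, m, n}, X ∖ U = ∅ — both open, so U is clopen.
Only trivial clopens (∅ and X) exist, so (X, τ) is connected.
Compute connected components by grouping points that agree on all clopens:
  component: {l, m, n}


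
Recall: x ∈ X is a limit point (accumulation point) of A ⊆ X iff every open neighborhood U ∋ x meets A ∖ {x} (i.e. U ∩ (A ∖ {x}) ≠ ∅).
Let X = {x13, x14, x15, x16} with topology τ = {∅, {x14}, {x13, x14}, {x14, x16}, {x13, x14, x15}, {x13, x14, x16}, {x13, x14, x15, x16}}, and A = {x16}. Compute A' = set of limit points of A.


A' = ∅

For each x ∈ X, list the open sets U ∈ τ with x ∈ U, then check whether U ∩ (A ∖ {x}) ≠ ∅ for every such U.
  x = x13: open {x13, x14} ∋ x has {x13, x14} ∩ (A ∖ {x13}) = ∅, so x is NOT a limit point.
  x = x14: open {x14} ∋ x has {x14} ∩ (A ∖ {x14}) = ∅, so x is NOT a limit point.
  x = x15: open {x13, x14, x15} ∋ x has {x13, x14, x15} ∩ (A ∖ {x15}) = ∅, so x is NOT a limit point.
  x = x16: open {x14, x16} ∋ x has {x14, x16} ∩ (A ∖ {x16}) = ∅, so x is NOT a limit point.
Collecting: A' = ∅.


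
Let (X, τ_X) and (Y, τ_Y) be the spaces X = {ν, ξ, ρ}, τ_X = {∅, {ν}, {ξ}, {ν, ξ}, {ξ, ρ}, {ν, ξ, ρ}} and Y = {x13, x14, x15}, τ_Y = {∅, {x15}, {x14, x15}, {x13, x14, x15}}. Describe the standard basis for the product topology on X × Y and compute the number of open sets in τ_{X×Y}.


Basis B = {∅ × ∅, {ν} × {x15}, {ξ} × {x15}, {ν} × {x14, x15}, {ν, ξ} × {x15}, {ξ} × {x14, x15}, {ξ, ρ} × {x15}, {ν} × {x13, x14, x15}, {ν, ξ, ρ} × {x15}, {ξ} × {x13, x14, x15}, {ν, ξ} × {x14, x15}, {ξ, ρ} × {x14, x15}, {ν, ξ} × {x13, x14, x15}, {ν, ξ, ρ} × {x14, x15}, {ξ, ρ} × {x13, x14, x15}, {ν, ξ, ρ} × {x13, x14, x15}}; |τ_{X×Y}| = 40.

Enumerate products U × V with U ∈ τ_X, V ∈ τ_Y (deduplicated):
  ∅ × ∅ = {} (∅)
  {ν} × {x15} = {(ν,x15)}
  {ξ} × {x15} = {(ξ,x15)}
  {ν} × {x14, x15} = {(ν,x14), (ν,x15)}
  {ν, ξ} × {x15} = {(ν,x15), (ξ,x15)}
  {ξ} × {x14, x15} = {(ξ,x14), (ξ,x15)}
  {ξ, ρ} × {x15} = {(ξ,x15), (ρ,x15)}
  {ν} × {x13, x14, x15} = {(ν,x13), (ν,x14), (ν,x15)}
  {ν, ξ, ρ} × {x15} = {(ν,x15), (ξ,x15), (ρ,x15)}
  {ξ} × {x13, x14, x15} = {(ξ,x13), (ξ,x14), (ξ,x15)}
  {ν, ξ} × {x14, x15} = {(ν,x14), (ν,x15), (ξ,x14), (ξ,x15)}
  {ξ, ρ} × {x14, x15} = {(ξ,x14), (ξ,x15), (ρ,x14), (ρ,x15)}
  {ν, ξ} × {x13, x14, x15} = {(ν,x13), (ν,x14), (ν,x15), (ξ,x13), (ξ,x14), (ξ,x15)}
  {ν, ξ, ρ} × {x14, x15} = {(ν,x14), (ν,x15), (ξ,x14), (ξ,x15), (ρ,x14), (ρ,x15)}
  {ξ, ρ} × {x13, x14, x15} = {(ξ,x13), (ξ,x14), (ξ,x15), (ρ,x13), (ρ,x14), (ρ,x15)}
  {ν, ξ, ρ} × {x13, x14, x15} = {(ν,x13), (ν,x14), (ν,x15), (ξ,x13), (ξ,x14), (ξ,x15), (ρ,x13), (ρ,x14), (ρ,x15)}
These 16 distinct sets form the basis B.
Close under arbitrary unions to get τ_{X×Y}; counting gives |τ_{X×Y}| = 40.


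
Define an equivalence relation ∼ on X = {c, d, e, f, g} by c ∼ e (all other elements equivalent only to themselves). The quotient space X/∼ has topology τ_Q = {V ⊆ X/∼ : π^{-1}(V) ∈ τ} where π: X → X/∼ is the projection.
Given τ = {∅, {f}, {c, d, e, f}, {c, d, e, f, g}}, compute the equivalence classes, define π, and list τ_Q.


X/∼ = {[c=e], [d], [f], [g]}; |τ_Q| = 4.

Equivalence classes: [c=e], [d], [f], [g].
Quotient map π: X → X/∼ sends c ↦ [c=e], d ↦ [d], e ↦ [c=e], f ↦ [f], g ↦ [g].
For each subset V ⊆ X/∼, compute π^{-1}(V) ⊆ X and check whether π^{-1}(V) ∈ τ. V is open in τ_Q iff π^{-1}(V) ∈ τ.
  V = {}: π^{-1}(V) = ∅ ∈ τ ✓.
  V = {[c=e]}: π^{-1}(V) = {c, e} ∉ τ ✗.
  V = {[d]}: π^{-1}(V) = {d} ∉ τ ✗.
  V = {[c=e], [d]}: π^{-1}(V) = {c, d, e} ∉ τ ✗.
  V = {[f]}: π^{-1}(V) = {f} ∈ τ ✓.
  V = {[c=e], [f]}: π^{-1}(V) = {c, e, f} ∉ τ ✗.
  V = {[d], [f]}: π^{-1}(V) = {d, f} ∉ τ ✗.
  V = {[c=e], [d], [f]}: π^{-1}(V) = {c, d, e, f} ∈ τ ✓.
  V = {[g]}: π^{-1}(V) = {g} ∉ τ ✗.
  V = {[c=e], [g]}: π^{-1}(V) = {c, e, g} ∉ τ ✗.
  V = {[d], [g]}: π^{-1}(V) = {d, g} ∉ τ ✗.
  V = {[c=e], [d], [g]}: π^{-1}(V) = {c, d, e, g} ∉ τ ✗.
  V = {[f], [g]}: π^{-1}(V) = {f, g} ∉ τ ✗.
  V = {[c=e], [f], [g]}: π^{-1}(V) = {c, e, f, g} ∉ τ ✗.
  V = {[d], [f], [g]}: π^{-1}(V) = {d, f, g} ∉ τ ✗.
  V = {[c=e], [d], [f], [g]}: π^{-1}(V) = {c, d, e, f, g} ∈ τ ✓.
Open sets in the quotient: τ_Q = {{}, {[f]}, {[c=e], [d], [f]}, {[c=e], [d], [f], [g]}} (4 elements).


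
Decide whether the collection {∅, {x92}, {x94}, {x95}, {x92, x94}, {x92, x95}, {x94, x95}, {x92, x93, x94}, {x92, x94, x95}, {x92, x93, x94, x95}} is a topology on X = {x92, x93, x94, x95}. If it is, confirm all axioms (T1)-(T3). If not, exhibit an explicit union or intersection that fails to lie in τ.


τ IS a topology on X.

Axiom (T1): ∅ ∈ τ? Yes; X ∈ τ? Yes.
Axiom (T2/T3): check pairwise unions and intersections of members of τ.
All pairwise intersections and unions checked — each lies in τ. Therefore τ satisfies (T1), (T2), (T3): it IS a topology on X.


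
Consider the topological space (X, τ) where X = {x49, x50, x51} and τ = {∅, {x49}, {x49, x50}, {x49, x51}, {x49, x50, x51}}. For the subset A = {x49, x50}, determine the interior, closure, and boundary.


int(A) = {x49, x50}, cl(A) = {x49, x50, x51}, ∂A = {x51}.

Closed sets in (X, τ) are complements of opens:
  closed(X, τ) = {∅, {x50}, {x51}, {x50, x51}, {x49, x50, x51}}.
int(A) = ⋃ {U ∈ τ : U ⊆ A}. Opens contained in A: ∅, {x49}, {x49, x50}.
Taking the union of these: int(A) = {x49, x50}.
cl(A) = ⋂ {C closed : A ⊆ C}. Closed sets containing A: {x49, x50, x51}.
Intersecting these: cl(A) = {x49, x50, x51}.
∂A = cl(A) ∖ int(A) = {x49, x50, x51} ∖ {x49, x50} = {x51}.


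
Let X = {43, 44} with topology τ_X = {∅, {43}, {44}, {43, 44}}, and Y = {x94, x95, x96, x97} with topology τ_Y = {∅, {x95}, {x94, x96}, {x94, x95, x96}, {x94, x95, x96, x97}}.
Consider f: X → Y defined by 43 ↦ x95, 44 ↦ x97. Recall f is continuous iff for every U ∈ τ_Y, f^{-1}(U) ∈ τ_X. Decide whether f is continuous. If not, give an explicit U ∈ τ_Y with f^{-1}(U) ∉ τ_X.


f IS continuous.

Compute f^{-1}(U) for each U ∈ τ_Y:
  U = ∅: f^{-1}(U) = ∅ ∈ τ_X ✓.
  U = {x95}: f^{-1}(U) = {43} ∈ τ_X ✓.
  U = {x94, x96}: f^{-1}(U) = ∅ ∈ τ_X ✓.
  U = {x94, x95, x96}: f^{-1}(U) = {43} ∈ τ_X ✓.
  U = {x94, x95, x96, x97}: f^{-1}(U) = {43, 44} ∈ τ_X ✓.
Every preimage lies in τ_X, so f IS continuous.


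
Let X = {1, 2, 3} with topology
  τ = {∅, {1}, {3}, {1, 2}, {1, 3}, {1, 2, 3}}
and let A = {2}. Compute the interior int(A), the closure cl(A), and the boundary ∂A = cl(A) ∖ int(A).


int(A) = ∅, cl(A) = {2}, ∂A = {2}.

Closed sets in (X, τ) are complements of opens:
  closed(X, τ) = {∅, {2}, {3}, {1, 2}, {2, 3}, {1, 2, 3}}.
int(A) = ⋃ {U ∈ τ : U ⊆ A}. Opens contained in A: ∅.
Taking the union of these: int(A) = ∅.
cl(A) = ⋂ {C closed : A ⊆ C}. Closed sets containing A: {2}, {1, 2}, {2, 3}, {1, 2, 3}.
Intersecting these: cl(A) = {2}.
∂A = cl(A) ∖ int(A) = {2} ∖ ∅ = {2}.


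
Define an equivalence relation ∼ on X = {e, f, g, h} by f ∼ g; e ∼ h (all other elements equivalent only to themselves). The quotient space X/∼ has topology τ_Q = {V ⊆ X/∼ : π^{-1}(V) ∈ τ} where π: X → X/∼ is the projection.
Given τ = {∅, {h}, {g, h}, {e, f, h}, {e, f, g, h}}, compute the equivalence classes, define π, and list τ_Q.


X/∼ = {[e=h], [f=g]}; |τ_Q| = 2.

Equivalence classes: [e=h], [f=g].
Quotient map π: X → X/∼ sends e ↦ [e=h], f ↦ [f=g], g ↦ [f=g], h ↦ [e=h].
For each subset V ⊆ X/∼, compute π^{-1}(V) ⊆ X and check whether π^{-1}(V) ∈ τ. V is open in τ_Q iff π^{-1}(V) ∈ τ.
  V = {}: π^{-1}(V) = ∅ ∈ τ ✓.
  V = {[e=h]}: π^{-1}(V) = {e, h} ∉ τ ✗.
  V = {[f=g]}: π^{-1}(V) = {f, g} ∉ τ ✗.
  V = {[e=h], [f=g]}: π^{-1}(V) = {e, f, g, h} ∈ τ ✓.
Open sets in the quotient: τ_Q = {{}, {[e=h], [f=g]}} (2 elements).


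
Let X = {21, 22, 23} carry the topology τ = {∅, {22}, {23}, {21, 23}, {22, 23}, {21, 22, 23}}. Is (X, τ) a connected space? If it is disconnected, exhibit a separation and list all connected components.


(X, τ) is disconnected; components = [{22}, {21, 23}].

Find clopen sets (U ∈ τ with X ∖ U ∈ τ):
  U = ∅, X ∖ U = {21, 22, 23} — both open, so U is clopen.
  U = {22}, X ∖ U = {21, 23} — both open, so U is clopen.
  U = {21, 23}, X ∖ U = {22} — both open, so U is clopen.
  U = {21, 22, 23}, X ∖ U = ∅ — both open, so U is clopen.
Nontrivial clopen(s) exist: e.g. {21, 23}. So (X, τ) is disconnected.
Compute connected components by grouping points that agree on all clopens:
  component: {22}
  component: {21, 23}


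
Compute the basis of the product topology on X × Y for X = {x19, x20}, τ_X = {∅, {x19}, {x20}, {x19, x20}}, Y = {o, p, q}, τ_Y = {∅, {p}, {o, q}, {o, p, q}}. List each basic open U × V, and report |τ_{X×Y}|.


Basis B = {∅ × ∅, {x19} × {p}, {x20} × {p}, {x19} × {o, q}, {x19, x20} × {p}, {x20} × {o, q}, {x19} × {o, p, q}, {x20} × {o, p, q}, {x19, x20} × {o, q}, {x19, x20} × {o, p, q}}; |τ_{X×Y}| = 16.

Enumerate products U × V with U ∈ τ_X, V ∈ τ_Y (deduplicated):
  ∅ × ∅ = {} (∅)
  {x19} × {p} = {(x19,p)}
  {x20} × {p} = {(x20,p)}
  {x19} × {o, q} = {(x19,o), (x19,q)}
  {x19, x20} × {p} = {(x19,p), (x20,p)}
  {x20} × {o, q} = {(x20,o), (x20,q)}
  {x19} × {o, p, q} = {(x19,o), (x19,p), (x19,q)}
  {x20} × {o, p, q} = {(x20,o), (x20,p), (x20,q)}
  {x19, x20} × {o, q} = {(x19,o), (x19,q), (x20,o), (x20,q)}
  {x19, x20} × {o, p, q} = {(x19,o), (x19,p), (x19,q), (x20,o), (x20,p), (x20,q)}
These 10 distinct sets form the basis B.
Close under arbitrary unions to get τ_{X×Y}; counting gives |τ_{X×Y}| = 16.


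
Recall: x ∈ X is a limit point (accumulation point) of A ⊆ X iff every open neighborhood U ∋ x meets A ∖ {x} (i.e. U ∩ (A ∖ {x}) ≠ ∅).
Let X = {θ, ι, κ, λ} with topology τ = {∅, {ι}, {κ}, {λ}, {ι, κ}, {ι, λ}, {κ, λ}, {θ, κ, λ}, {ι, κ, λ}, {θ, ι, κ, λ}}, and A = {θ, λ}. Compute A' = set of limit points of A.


A' = {θ}

For each x ∈ X, list the open sets U ∈ τ with x ∈ U, then check whether U ∩ (A ∖ {x}) ≠ ∅ for every such U.
  x = θ: opens ∋ x are {θ, κ, λ}, {θ, ι, κ, λ}; each meets A ∖ {θ}, so x IS a limit point.
  x = ι: open {ι} ∋ x has {ι} ∩ (A ∖ {ι}) = ∅, so x is NOT a limit point.
  x = κ: open {κ} ∋ x has {κ} ∩ (A ∖ {κ}) = ∅, so x is NOT a limit point.
  x = λ: open {λ} ∋ x has {λ} ∩ (A ∖ {λ}) = ∅, so x is NOT a limit point.
Collecting: A' = {θ}.


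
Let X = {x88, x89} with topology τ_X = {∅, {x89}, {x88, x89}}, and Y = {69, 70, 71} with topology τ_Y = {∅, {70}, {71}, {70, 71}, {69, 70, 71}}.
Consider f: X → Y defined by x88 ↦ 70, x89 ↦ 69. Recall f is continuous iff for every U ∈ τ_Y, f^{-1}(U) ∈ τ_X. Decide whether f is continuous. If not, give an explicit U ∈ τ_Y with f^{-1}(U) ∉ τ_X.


f is NOT continuous.

Compute f^{-1}(U) for each U ∈ τ_Y:
  U = ∅: f^{-1}(U) = ∅ ∈ τ_X ✓.
  U = {70}: f^{-1}(U) = {x88} ∉ τ_X ✗.
  U = {71}: f^{-1}(U) = ∅ ∈ τ_X ✓.
  U = {70, 71}: f^{-1}(U) = {x88} ∉ τ_X ✗.
  U = {69, 70, 71}: f^{-1}(U) = {x88, x89} ∈ τ_X ✓.
Found U = {70} with f^{-1}(U) = {x88} not in τ_X. Therefore f is NOT continuous.


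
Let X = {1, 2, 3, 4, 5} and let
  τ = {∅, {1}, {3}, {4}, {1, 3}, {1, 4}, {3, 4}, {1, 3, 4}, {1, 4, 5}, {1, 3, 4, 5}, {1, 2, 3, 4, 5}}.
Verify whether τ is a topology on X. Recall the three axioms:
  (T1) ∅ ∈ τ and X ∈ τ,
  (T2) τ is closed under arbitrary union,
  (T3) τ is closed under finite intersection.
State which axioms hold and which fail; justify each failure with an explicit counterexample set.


τ IS a topology on X.

Axiom (T1): ∅ ∈ τ? Yes; X ∈ τ? Yes.
Axiom (T2/T3): check pairwise unions and intersections of members of τ.
All pairwise intersections and unions checked — each lies in τ. Therefore τ satisfies (T1), (T2), (T3): it IS a topology on X.


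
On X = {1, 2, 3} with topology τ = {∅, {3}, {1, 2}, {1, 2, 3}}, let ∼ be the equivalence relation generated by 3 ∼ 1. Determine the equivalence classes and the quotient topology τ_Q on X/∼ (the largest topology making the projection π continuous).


X/∼ = {[1=3], [2]}; |τ_Q| = 2.

Equivalence classes: [1=3], [2].
Quotient map π: X → X/∼ sends 1 ↦ [1=3], 2 ↦ [2], 3 ↦ [1=3].
For each subset V ⊆ X/∼, compute π^{-1}(V) ⊆ X and check whether π^{-1}(V) ∈ τ. V is open in τ_Q iff π^{-1}(V) ∈ τ.
  V = {}: π^{-1}(V) = ∅ ∈ τ ✓.
  V = {[1=3]}: π^{-1}(V) = {1, 3} ∉ τ ✗.
  V = {[2]}: π^{-1}(V) = {2} ∉ τ ✗.
  V = {[1=3], [2]}: π^{-1}(V) = {1, 2, 3} ∈ τ ✓.
Open sets in the quotient: τ_Q = {{}, {[1=3], [2]}} (2 elements).


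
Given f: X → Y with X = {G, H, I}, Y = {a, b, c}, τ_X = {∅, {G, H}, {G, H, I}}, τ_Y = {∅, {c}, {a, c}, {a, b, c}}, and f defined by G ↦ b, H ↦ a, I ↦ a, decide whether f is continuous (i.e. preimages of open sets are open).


f is NOT continuous.

Compute f^{-1}(U) for each U ∈ τ_Y:
  U = ∅: f^{-1}(U) = ∅ ∈ τ_X ✓.
  U = {c}: f^{-1}(U) = ∅ ∈ τ_X ✓.
  U = {a, c}: f^{-1}(U) = {H, I} ∉ τ_X ✗.
  U = {a, b, c}: f^{-1}(U) = {G, H, I} ∈ τ_X ✓.
Found U = {a, c} with f^{-1}(U) = {H, I} not in τ_X. Therefore f is NOT continuous.


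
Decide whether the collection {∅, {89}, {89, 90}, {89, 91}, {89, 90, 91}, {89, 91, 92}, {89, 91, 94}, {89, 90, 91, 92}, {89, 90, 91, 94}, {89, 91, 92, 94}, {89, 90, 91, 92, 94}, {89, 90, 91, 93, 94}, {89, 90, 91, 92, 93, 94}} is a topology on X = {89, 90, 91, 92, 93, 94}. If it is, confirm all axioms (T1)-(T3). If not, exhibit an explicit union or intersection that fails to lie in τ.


τ IS a topology on X.

Axiom (T1): ∅ ∈ τ? Yes; X ∈ τ? Yes.
Axiom (T2/T3): check pairwise unions and intersections of members of τ.
All pairwise intersections and unions checked — each lies in τ. Therefore τ satisfies (T1), (T2), (T3): it IS a topology on X.


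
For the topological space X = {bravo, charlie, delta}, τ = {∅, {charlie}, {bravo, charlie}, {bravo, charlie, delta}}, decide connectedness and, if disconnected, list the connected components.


(X, τ) is connected.

Find clopen sets (U ∈ τ with X ∖ U ∈ τ):
  U = ∅, X ∖ U = {bravo, charlie, delta} — both open, so U is clopen.
  U = {bravo, charlie, delta}, X ∖ U = ∅ — both open, so U is clopen.
Only trivial clopens (∅ and X) exist, so (X, τ) is connected.
Compute connected components by grouping points that agree on all clopens:
  component: {bravo, charlie, delta}


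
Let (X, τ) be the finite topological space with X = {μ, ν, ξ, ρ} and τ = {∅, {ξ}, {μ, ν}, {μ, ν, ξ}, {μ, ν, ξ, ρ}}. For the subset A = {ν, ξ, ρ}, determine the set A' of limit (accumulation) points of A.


A' = {μ, ρ}

For each x ∈ X, list the open sets U ∈ τ with x ∈ U, then check whether U ∩ (A ∖ {x}) ≠ ∅ for every such U.
  x = μ: opens ∋ x are {μ, ν}, {μ, ν, ξ}, {μ, ν, ξ, ρ}; each meets A ∖ {μ}, so x IS a limit point.
  x = ν: open {μ, ν} ∋ x has {μ, ν} ∩ (A ∖ {ν}) = ∅, so x is NOT a limit point.
  x = ξ: open {ξ} ∋ x has {ξ} ∩ (A ∖ {ξ}) = ∅, so x is NOT a limit point.
  x = ρ: opens ∋ x are {μ, ν, ξ, ρ}; each meets A ∖ {ρ}, so x IS a limit point.
Collecting: A' = {μ, ρ}.


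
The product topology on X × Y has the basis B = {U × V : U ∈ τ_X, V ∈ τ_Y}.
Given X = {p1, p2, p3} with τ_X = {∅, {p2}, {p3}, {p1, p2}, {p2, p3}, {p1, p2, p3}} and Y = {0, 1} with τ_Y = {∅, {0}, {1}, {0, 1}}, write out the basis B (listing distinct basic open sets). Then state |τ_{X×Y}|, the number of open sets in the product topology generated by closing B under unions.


Basis B = {∅ × ∅, {p2} × {0}, {p2} × {1}, {p3} × {0}, {p3} × {1}, {p1, p2} × {0}, {p1, p2} × {1}, {p2} × {0, 1}, {p2, p3} × {0}, {p2, p3} × {1}, {p3} × {0, 1}, {p1, p2, p3} × {0}, {p1, p2, p3} × {1}, {p1, p2} × {0, 1}, {p2, p3} × {0, 1}, {p1, p2, p3} × {0, 1}}; |τ_{X×Y}| = 36.

Enumerate products U × V with U ∈ τ_X, V ∈ τ_Y (deduplicated):
  ∅ × ∅ = {} (∅)
  {p2} × {0} = {(p2,0)}
  {p2} × {1} = {(p2,1)}
  {p3} × {0} = {(p3,0)}
  {p3} × {1} = {(p3,1)}
  {p1, p2} × {0} = {(p1,0), (p2,0)}
  {p1, p2} × {1} = {(p1,1), (p2,1)}
  {p2} × {0, 1} = {(p2,0), (p2,1)}
  {p2, p3} × {0} = {(p2,0), (p3,0)}
  {p2, p3} × {1} = {(p2,1), (p3,1)}
  {p3} × {0, 1} = {(p3,0), (p3,1)}
  {p1, p2, p3} × {0} = {(p1,0), (p2,0), (p3,0)}
  {p1, p2, p3} × {1} = {(p1,1), (p2,1), (p3,1)}
  {p1, p2} × {0, 1} = {(p1,0), (p1,1), (p2,0), (p2,1)}
  {p2, p3} × {0, 1} = {(p2,0), (p2,1), (p3,0), (p3,1)}
  {p1, p2, p3} × {0, 1} = {(p1,0), (p1,1), (p2,0), (p2,1), (p3,0), (p3,1)}
These 16 distinct sets form the basis B.
Close under arbitrary unions to get τ_{X×Y}; counting gives |τ_{X×Y}| = 36.


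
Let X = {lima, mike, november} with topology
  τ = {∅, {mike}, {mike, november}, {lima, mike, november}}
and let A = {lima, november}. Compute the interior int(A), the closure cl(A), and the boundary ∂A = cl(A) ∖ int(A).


int(A) = ∅, cl(A) = {lima, november}, ∂A = {lima, november}.

Closed sets in (X, τ) are complements of opens:
  closed(X, τ) = {∅, {lima}, {lima, november}, {lima, mike, november}}.
int(A) = ⋃ {U ∈ τ : U ⊆ A}. Opens contained in A: ∅.
Taking the union of these: int(A) = ∅.
cl(A) = ⋂ {C closed : A ⊆ C}. Closed sets containing A: {lima, november}, {lima, mike, november}.
Intersecting these: cl(A) = {lima, november}.
∂A = cl(A) ∖ int(A) = {lima, november} ∖ ∅ = {lima, november}.


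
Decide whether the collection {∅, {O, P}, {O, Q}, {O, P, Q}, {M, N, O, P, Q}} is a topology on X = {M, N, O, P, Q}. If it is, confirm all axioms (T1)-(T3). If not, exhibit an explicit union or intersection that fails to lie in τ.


τ is NOT a topology on X.

Axiom (T1): ∅ ∈ τ? Yes; X ∈ τ? Yes.
Axiom (T2/T3): check pairwise unions and intersections of members of τ.
Counterexample for (T3): {O, P} ∩ {O, Q} = {O} ∉ τ. Therefore τ is NOT a topology.


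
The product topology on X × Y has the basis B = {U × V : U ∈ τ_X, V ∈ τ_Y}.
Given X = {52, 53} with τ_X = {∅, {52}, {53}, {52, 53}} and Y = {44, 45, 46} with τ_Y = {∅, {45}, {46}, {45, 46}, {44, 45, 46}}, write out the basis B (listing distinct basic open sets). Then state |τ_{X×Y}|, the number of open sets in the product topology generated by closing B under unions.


Basis B = {∅ × ∅, {52} × {45}, {52} × {46}, {53} × {45}, {53} × {46}, {52} × {45, 46}, {52, 53} × {45}, {52, 53} × {46}, {53} × {45, 46}, {52} × {44, 45, 46}, {53} × {44, 45, 46}, {52, 53} × {45, 46}, {52, 53} × {44, 45, 46}}; |τ_{X×Y}| = 25.

Enumerate products U × V with U ∈ τ_X, V ∈ τ_Y (deduplicated):
  ∅ × ∅ = {} (∅)
  {52} × {45} = {(52,45)}
  {52} × {46} = {(52,46)}
  {53} × {45} = {(53,45)}
  {53} × {46} = {(53,46)}
  {52} × {45, 46} = {(52,45), (52,46)}
  {52, 53} × {45} = {(52,45), (53,45)}
  {52, 53} × {46} = {(52,46), (53,46)}
  {53} × {45, 46} = {(53,45), (53,46)}
  {52} × {44, 45, 46} = {(52,44), (52,45), (52,46)}
  {53} × {44, 45, 46} = {(53,44), (53,45), (53,46)}
  {52, 53} × {45, 46} = {(52,45), (52,46), (53,45), (53,46)}
  {52, 53} × {44, 45, 46} = {(52,44), (52,45), (52,46), (53,44), (53,45), (53,46)}
These 13 distinct sets form the basis B.
Close under arbitrary unions to get τ_{X×Y}; counting gives |τ_{X×Y}| = 25.


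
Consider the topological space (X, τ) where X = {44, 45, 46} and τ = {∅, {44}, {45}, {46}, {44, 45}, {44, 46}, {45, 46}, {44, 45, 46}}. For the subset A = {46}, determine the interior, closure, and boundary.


int(A) = {46}, cl(A) = {46}, ∂A = ∅.

Closed sets in (X, τ) are complements of opens:
  closed(X, τ) = {∅, {44}, {45}, {46}, {44, 45}, {44, 46}, {45, 46}, {44, 45, 46}}.
int(A) = ⋃ {U ∈ τ : U ⊆ A}. Opens contained in A: ∅, {46}.
Taking the union of these: int(A) = {46}.
cl(A) = ⋂ {C closed : A ⊆ C}. Closed sets containing A: {46}, {44, 46}, {45, 46}, {44, 45, 46}.
Intersecting these: cl(A) = {46}.
∂A = cl(A) ∖ int(A) = {46} ∖ {46} = ∅.


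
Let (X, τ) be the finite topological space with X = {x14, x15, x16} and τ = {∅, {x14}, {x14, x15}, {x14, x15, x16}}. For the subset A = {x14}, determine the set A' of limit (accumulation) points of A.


A' = {x15, x16}

For each x ∈ X, list the open sets U ∈ τ with x ∈ U, then check whether U ∩ (A ∖ {x}) ≠ ∅ for every such U.
  x = x14: open {x14} ∋ x has {x14} ∩ (A ∖ {x14}) = ∅, so x is NOT a limit point.
  x = x15: opens ∋ x are {x14, x15}, {x14, x15, x16}; each meets A ∖ {x15}, so x IS a limit point.
  x = x16: opens ∋ x are {x14, x15, x16}; each meets A ∖ {x16}, so x IS a limit point.
Collecting: A' = {x15, x16}.
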